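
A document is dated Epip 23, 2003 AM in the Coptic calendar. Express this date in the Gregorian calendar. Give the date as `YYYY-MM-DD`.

Julian Day Number of the source date = 2556582.
Converting JDN 2556582 to the Gregorian calendar gives 1 August 2287 CE.

2287-08-01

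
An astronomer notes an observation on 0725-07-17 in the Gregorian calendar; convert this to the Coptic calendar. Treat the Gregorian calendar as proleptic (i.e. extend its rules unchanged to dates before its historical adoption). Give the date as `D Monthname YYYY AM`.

19 Epip 441 AM

Both dates share Julian Day Number 1986058; in the Coptic calendar that is 19 Epip 441 AM.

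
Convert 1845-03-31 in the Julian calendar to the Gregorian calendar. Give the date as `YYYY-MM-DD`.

For dates in this range the Gregorian date is 12 days ahead of the Julian.
31 March 1845 Julian + 12 days → 12 April 1845 Gregorian.

1845-04-12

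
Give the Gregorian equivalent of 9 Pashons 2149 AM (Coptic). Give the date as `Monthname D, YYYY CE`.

Both dates share Julian Day Number 2609835; in the Gregorian calendar that is 20 May 2433 CE.

May 20, 2433 CE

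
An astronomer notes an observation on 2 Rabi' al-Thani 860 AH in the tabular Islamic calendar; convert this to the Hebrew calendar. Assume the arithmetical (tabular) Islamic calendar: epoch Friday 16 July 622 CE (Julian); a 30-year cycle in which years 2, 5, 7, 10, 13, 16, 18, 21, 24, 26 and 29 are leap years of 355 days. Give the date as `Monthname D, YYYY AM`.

Nisan 4, 5216 AM

Both dates share Julian Day Number 2252931; in the Hebrew calendar that is 4 Nisan 5216 AM.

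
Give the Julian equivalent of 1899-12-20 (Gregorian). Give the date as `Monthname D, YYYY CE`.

For dates in this range the Gregorian date is 12 days ahead of the Julian.
20 December 1899 Gregorian − 12 days → 8 December 1899 Julian.

December 8, 1899 CE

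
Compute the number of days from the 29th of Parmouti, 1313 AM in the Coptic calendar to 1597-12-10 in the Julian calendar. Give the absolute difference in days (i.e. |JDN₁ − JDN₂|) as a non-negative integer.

230

First date → JDN 2304476; second date → JDN 2304706.
The interval is |2304476 − 2304706| = 230 days.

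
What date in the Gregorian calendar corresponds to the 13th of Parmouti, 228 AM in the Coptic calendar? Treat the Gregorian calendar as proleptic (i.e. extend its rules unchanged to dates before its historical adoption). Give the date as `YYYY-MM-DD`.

0512-04-10

Both dates share Julian Day Number 1908164; in the Gregorian calendar that is 10 April 512 CE.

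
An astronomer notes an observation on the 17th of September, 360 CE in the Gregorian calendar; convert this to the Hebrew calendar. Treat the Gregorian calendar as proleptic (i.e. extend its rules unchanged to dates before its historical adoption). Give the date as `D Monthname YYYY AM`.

Both dates share Julian Day Number 1852807; in the Hebrew calendar that is 20 Tishrei 4121 AM.

20 Tishrei 4121 AM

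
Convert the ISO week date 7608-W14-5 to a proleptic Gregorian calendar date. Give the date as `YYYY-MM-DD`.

7608-04-04

ISO week 1 of 7608 is the week containing the first Thursday of 7608.
Week 14, day 5 (Friday) lands on 7608-04-04.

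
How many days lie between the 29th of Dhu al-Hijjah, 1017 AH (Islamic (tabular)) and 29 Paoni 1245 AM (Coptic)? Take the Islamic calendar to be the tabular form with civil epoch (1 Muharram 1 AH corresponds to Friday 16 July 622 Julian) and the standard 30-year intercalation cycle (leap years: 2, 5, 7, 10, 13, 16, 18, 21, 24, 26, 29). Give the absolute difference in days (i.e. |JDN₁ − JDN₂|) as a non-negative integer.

29131

First date → JDN 2308830; second date → JDN 2279699.
The interval is |2308830 − 2279699| = 29131 days.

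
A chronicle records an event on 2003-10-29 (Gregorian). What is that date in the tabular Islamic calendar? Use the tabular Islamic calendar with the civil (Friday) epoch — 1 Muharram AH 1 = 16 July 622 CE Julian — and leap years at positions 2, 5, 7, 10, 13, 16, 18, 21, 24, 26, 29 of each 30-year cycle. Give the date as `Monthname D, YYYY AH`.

Ramadan 3, 1424 AH

Julian Day Number of the source date = 2452942.
Converting JDN 2452942 to the tabular Islamic calendar gives 3 Ramadan 1424 AH.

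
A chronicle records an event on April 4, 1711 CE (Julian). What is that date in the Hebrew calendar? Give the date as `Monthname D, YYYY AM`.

Both dates share Julian Day Number 2346094; in the Hebrew calendar that is 26 Nisan 5471 AM.

Nisan 26, 5471 AM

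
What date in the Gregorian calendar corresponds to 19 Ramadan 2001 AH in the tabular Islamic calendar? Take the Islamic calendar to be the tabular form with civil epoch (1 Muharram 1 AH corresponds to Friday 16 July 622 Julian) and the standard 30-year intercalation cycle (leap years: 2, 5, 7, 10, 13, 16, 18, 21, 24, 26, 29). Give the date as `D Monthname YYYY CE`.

8 September 2563 CE

Julian Day Number of the source date = 2657427.
Converting JDN 2657427 to the Gregorian calendar gives 8 September 2563 CE.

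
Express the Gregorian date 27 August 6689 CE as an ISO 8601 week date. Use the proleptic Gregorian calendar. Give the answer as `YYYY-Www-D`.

The weekday is Tuesday (ISO weekday 2).
That Tuesday belongs to ISO week 35 of ISO year 6689.

6689-W35-2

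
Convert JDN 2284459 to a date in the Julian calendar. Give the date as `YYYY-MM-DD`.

1542-07-05

The proleptic Gregorian equivalent of JDN 2284459 is 15 July 1542.
In the Julian calendar that day is 1542-07-05.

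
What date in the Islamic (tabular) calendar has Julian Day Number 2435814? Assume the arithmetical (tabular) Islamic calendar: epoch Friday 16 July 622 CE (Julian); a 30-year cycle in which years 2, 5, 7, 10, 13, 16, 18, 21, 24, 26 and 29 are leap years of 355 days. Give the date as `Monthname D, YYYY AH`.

Jumada al-Awwal 3, 1376 AH

The Gregorian equivalent of JDN 2435814 is 6 December 1956.
In the tabular Islamic calendar that day is Jumada al-Awwal 3, 1376 AH.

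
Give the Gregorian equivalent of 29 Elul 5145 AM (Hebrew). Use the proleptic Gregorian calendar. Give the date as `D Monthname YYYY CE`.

Both dates share Julian Day Number 2227178; in the Gregorian calendar that is 14 September 1385 CE.

14 September 1385 CE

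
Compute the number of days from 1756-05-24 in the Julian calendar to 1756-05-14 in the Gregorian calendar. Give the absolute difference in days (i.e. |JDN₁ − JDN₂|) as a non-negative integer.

21

JDN of the first date = 2362581.
JDN of the second date = 2362560.
|2362560 − 2362581| = 21.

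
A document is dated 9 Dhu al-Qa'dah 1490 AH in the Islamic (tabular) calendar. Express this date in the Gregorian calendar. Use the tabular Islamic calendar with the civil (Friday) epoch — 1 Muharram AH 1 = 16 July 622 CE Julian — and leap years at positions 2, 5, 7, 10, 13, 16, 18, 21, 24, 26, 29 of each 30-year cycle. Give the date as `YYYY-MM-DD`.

Julian Day Number of the source date = 2476395.
Converting JDN 2476395 to the Gregorian calendar gives 14 January 2068 CE.

2068-01-14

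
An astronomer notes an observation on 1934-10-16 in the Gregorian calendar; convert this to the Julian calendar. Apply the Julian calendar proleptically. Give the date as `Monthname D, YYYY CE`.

October 3, 1934 CE

The Julian–Gregorian offset here is 13 days (Julian trailing).
16 October 1934 Gregorian − 13 days → 3 October 1934 Julian.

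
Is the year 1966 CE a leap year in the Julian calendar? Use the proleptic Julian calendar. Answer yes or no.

1966 mod 4 = 2, so it is a common year in the Julian calendar.

no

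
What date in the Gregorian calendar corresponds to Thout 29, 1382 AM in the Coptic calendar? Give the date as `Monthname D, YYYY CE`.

Julian Day Number of the source date = 2329468.
Converting JDN 2329468 to the Gregorian calendar gives 6 October 1665 CE.

October 6, 1665 CE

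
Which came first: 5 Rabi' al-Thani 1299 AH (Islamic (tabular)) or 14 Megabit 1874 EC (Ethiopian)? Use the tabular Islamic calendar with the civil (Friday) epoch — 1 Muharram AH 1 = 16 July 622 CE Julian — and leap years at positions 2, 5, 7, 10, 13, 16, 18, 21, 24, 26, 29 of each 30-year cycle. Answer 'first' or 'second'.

First date → JDN 2408501; second date → JDN 2408527.
JDN 2408501 < JDN 2408527, so the first date is earlier.

first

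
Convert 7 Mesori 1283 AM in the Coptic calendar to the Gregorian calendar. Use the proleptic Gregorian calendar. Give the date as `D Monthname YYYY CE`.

Both dates share Julian Day Number 2293616; in the Gregorian calendar that is 10 August 1567 CE.

10 August 1567 CE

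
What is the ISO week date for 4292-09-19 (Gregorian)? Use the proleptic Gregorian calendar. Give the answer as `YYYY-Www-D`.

4292-W38-1

The weekday is Monday (ISO weekday 1).
That Monday belongs to ISO week 38 of ISO year 4292.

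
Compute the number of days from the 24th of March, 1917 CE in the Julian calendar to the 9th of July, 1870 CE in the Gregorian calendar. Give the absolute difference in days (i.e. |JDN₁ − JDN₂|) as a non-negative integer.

JDN of the first date = 2421325.
JDN of the second date = 2404253.
|2404253 − 2421325| = 17072.

17072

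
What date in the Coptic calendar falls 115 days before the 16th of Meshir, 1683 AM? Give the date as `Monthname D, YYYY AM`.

Paopi 21, 1683 AM

JDN of the 16th of Meshir, 1683 AM = 2439545.
2439545 − 115 = 2439430.
JDN 2439430 in the Coptic calendar is Paopi 21, 1683 AM.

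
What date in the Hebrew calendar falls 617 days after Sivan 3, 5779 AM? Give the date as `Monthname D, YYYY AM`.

Counting 617 days forward from JDN 2458641 reaches JDN 2459258, which is Shevat 30, 5781 AM.

Shevat 30, 5781 AM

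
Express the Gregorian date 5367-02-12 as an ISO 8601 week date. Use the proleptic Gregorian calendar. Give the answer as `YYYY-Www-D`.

The weekday is Thursday (ISO weekday 4).
That Thursday belongs to ISO week 7 of ISO year 5367.

5367-W07-4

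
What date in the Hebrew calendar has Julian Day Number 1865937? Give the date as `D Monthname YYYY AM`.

7 Elul 4156 AM

The proleptic Gregorian equivalent of JDN 1865937 is 29 August 396.
In the Hebrew calendar that day is 7 Elul 4156 AM.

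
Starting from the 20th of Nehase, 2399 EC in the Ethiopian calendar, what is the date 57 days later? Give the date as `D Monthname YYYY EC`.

11 Tikimt 2400 EC

Counting 57 days forward from JDN 2600439 reaches JDN 2600496, which is 11 Tikimt 2400 EC.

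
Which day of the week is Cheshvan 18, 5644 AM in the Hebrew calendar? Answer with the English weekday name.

Equivalently 18 November 1883 Gregorian, JDN 2409133.
Since JDN mod 7 = 6 (0 = Monday), the day is Sunday.

Sunday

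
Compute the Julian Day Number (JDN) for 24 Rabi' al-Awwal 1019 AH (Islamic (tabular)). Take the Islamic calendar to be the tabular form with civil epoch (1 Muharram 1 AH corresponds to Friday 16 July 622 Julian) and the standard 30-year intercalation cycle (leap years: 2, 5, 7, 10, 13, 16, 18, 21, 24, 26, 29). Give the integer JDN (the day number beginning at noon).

Equivalently 16 June 1610 (Gregorian).
JDN 2400001 is 17 November 1858 CE (Gregorian), MJD 0; the target day is −90734 days from there, so JDN = 2309267.

2309267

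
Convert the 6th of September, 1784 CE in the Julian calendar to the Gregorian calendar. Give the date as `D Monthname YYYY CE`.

17 September 1784 CE

The Julian–Gregorian offset here is 11 days (Julian trailing).
6 September 1784 Julian + 11 days → 17 September 1784 Gregorian.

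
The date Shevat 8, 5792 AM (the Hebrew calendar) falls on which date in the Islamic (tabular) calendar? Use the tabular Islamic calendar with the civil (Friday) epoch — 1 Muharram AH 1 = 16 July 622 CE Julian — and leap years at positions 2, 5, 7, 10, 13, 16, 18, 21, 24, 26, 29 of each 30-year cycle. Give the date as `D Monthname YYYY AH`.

Both dates share Julian Day Number 2463253; in the tabular Islamic calendar that is 8 Shawwal 1453 AH.

8 Shawwal 1453 AH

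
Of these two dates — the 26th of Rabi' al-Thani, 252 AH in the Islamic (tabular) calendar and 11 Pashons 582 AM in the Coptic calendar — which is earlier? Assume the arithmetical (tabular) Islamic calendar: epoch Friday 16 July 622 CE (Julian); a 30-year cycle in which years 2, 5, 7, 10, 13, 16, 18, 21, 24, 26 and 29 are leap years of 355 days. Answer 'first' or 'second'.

First date → JDN 2037500; second date → JDN 2037490.
JDN 2037490 < JDN 2037500, so the second date is earlier.

second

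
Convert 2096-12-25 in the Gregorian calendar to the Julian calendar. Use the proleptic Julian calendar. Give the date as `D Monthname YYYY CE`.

For dates in this range the Gregorian date is 13 days ahead of the Julian.
25 December 2096 Gregorian − 13 days → 12 December 2096 Julian.

12 December 2096 CE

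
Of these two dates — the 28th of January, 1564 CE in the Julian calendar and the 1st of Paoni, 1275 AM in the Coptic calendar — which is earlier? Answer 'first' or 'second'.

second

Converting both to JDN: 2292336 vs 2290628; the smaller is the second.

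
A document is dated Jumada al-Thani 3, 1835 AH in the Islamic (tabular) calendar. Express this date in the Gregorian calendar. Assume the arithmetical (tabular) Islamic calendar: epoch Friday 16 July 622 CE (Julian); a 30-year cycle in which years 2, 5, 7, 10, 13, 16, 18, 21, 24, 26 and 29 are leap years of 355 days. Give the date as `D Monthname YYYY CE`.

Both dates share Julian Day Number 2598498; in the Gregorian calendar that is 6 May 2402 CE.

6 May 2402 CE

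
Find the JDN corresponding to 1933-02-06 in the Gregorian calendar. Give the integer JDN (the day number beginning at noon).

JDN 2451545 is 1 January 2000 CE (Gregorian); the target day is −24435 days from there, so JDN = 2427110.

2427110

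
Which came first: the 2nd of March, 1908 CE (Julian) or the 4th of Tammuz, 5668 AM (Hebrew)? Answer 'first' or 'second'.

first

Converting both to JDN: 2418016 vs 2418126; the smaller is the first.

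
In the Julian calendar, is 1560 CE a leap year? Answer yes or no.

yes

1560 mod 4 = 0, so it is a leap year in the Julian calendar.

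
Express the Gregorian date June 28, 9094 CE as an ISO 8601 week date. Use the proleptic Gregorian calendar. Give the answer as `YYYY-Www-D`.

The weekday is Thursday (ISO weekday 4).
That Thursday belongs to ISO week 26 of ISO year 9094.

9094-W26-4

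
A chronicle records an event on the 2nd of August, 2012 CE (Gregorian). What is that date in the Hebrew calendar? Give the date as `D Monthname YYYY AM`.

14 Av 5772 AM

Both dates share Julian Day Number 2456142; in the Hebrew calendar that is 14 Av 5772 AM.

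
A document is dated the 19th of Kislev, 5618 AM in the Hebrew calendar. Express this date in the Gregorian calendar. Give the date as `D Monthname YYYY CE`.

Both dates share Julian Day Number 2399655; in the Gregorian calendar that is 6 December 1857 CE.

6 December 1857 CE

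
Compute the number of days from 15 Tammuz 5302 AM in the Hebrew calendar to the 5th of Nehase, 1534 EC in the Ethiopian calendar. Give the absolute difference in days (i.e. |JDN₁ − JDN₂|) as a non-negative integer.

First date → JDN 2284453; second date → JDN 2284483.
The interval is |2284453 − 2284483| = 30 days.

30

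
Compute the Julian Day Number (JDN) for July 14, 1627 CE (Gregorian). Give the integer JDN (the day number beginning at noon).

JDN 2400001 is 17 November 1858 CE (Gregorian), MJD 0; the target day is −84497 days from there, so JDN = 2315504.

2315504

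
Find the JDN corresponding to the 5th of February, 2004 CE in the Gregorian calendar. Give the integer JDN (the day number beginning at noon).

2453041

JDN 2400001 is 17 November 1858 CE (Gregorian), MJD 0; the target day is +53040 days from there, so JDN = 2453041.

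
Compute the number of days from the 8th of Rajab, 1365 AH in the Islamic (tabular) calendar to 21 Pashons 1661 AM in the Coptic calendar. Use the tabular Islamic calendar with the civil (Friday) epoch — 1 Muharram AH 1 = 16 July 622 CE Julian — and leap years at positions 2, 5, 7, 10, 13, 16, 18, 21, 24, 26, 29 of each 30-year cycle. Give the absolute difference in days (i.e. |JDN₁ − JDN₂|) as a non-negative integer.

375

JDN of the first date = 2431980.
JDN of the second date = 2431605.
|2431605 − 2431980| = 375.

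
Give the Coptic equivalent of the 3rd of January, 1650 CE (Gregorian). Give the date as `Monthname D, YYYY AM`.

Koiak 28, 1366 AM

Both dates share Julian Day Number 2323713; in the Coptic calendar that is 28 Koiak 1366 AM.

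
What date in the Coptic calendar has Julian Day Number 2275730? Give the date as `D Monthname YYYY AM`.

The proleptic Gregorian equivalent of JDN 2275730 is 21 August 1518.
In the Coptic calendar that day is 18 Mesori 1234 AM.

18 Mesori 1234 AM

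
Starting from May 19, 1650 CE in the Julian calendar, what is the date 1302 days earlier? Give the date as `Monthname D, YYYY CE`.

Counting 1302 days back from JDN 2323859 reaches JDN 2322557, which is October 25, 1646 CE.

October 25, 1646 CE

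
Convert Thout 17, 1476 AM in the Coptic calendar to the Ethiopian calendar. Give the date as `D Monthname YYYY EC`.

Both dates share Julian Day Number 2363790; in the Ethiopian calendar that is 17 Meskerem 1752 EC.

17 Meskerem 1752 EC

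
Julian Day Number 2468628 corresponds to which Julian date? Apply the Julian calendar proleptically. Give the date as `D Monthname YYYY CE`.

26 September 2046 CE

JDN 2468628 is 9 October 2046 in the Gregorian calendar.
In the Julian calendar that day is 26 September 2046 CE.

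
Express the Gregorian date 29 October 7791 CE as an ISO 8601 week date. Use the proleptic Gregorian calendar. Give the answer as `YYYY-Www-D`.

7791-W43-6

The weekday is Saturday (ISO weekday 6).
That Saturday belongs to ISO week 43 of ISO year 7791.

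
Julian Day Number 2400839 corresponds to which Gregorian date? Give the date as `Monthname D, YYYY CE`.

March 4, 1861 CE

Counting from JDN 2299161 = 15 Oct 1582 gives an offset of 101678 days.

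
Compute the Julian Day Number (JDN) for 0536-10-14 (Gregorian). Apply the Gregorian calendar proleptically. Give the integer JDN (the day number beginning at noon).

1917117

JDN 2299161 is 15 October 1582 CE (Gregorian); the target day is −382044 days from there, so JDN = 1917117.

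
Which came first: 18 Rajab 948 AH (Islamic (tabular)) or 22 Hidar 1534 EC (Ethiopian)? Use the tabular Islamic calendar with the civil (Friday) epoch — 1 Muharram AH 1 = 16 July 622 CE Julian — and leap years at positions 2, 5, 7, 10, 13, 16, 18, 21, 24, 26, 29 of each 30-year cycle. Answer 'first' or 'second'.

first

Converting both to JDN: 2284219 vs 2284230; the smaller is the first.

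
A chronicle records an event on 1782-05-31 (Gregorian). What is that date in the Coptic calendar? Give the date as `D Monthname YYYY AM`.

25 Pashons 1498 AM

Both dates share Julian Day Number 2372073; in the Coptic calendar that is 25 Pashons 1498 AM.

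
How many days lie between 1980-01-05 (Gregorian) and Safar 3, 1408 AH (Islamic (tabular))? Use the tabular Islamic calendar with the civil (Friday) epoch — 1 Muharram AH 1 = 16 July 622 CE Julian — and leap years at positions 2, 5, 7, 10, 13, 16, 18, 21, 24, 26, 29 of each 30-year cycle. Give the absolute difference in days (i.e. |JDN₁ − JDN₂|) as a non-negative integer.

2822

JDN of the first date = 2444244.
JDN of the second date = 2447066.
|2447066 − 2444244| = 2822.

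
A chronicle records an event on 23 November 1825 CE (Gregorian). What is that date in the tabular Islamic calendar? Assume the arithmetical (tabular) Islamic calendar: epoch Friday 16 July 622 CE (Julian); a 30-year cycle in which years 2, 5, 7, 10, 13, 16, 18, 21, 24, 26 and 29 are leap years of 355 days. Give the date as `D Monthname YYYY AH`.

11 Rabi' al-Thani 1241 AH

Both dates share Julian Day Number 2387954; in the tabular Islamic calendar that is 11 Rabi' al-Thani 1241 AH.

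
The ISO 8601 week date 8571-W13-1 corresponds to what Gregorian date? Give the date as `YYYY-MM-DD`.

8571-03-25

ISO week 1 of 8571 is the week containing the first Thursday of 8571.
Week 13, day 1 (Monday) lands on 8571-03-25.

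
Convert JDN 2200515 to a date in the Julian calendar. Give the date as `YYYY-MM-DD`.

The proleptic Gregorian equivalent of JDN 2200515 is 14 September 1312.
In the Julian calendar that day is 1312-09-06.

1312-09-06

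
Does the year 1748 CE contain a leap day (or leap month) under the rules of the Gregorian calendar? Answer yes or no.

yes

1748 is divisible by 4 and not by 100, so it is a leap year.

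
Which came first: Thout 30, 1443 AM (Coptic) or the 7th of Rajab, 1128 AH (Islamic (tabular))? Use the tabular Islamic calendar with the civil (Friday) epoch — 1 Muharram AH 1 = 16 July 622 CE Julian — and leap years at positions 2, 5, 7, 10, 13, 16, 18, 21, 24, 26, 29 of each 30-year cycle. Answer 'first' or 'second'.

second

First date → JDN 2351749; second date → JDN 2347994.
JDN 2347994 < JDN 2351749, so the second date is earlier.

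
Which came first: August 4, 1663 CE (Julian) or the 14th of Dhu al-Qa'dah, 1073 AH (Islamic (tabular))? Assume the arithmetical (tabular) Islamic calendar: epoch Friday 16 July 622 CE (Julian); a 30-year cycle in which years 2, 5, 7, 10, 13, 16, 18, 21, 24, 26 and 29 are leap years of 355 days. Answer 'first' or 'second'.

second

First date → JDN 2328684; second date → JDN 2328629.
JDN 2328629 < JDN 2328684, so the second date is earlier.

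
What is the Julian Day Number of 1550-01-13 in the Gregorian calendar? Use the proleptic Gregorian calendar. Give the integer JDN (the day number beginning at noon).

2287198

JDN 2451545 is 1 January 2000 CE (Gregorian); the target day is −164347 days from there, so JDN = 2287198.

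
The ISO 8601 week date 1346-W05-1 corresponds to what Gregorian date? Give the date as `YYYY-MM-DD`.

ISO week 1 of 1346 is the week containing the first Thursday of 1346.
Week 5, day 1 (Monday) lands on 1346-01-31.

1346-01-31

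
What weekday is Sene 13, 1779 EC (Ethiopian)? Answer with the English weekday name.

Equivalently 18 June 1787 Gregorian, JDN 2373917.
Since JDN mod 7 = 0 (0 = Monday), the day is Monday.

Monday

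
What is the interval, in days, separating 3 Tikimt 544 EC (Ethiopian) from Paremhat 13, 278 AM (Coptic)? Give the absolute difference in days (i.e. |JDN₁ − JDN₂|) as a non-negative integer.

First date → JDN 1922584; second date → JDN 1926396.
The interval is |1922584 − 1926396| = 3812 days.

3812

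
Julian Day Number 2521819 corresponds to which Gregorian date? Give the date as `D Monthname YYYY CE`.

Counting from JDN 2299161 = 15 Oct 1582 gives an offset of 222658 days.

27 May 2192 CE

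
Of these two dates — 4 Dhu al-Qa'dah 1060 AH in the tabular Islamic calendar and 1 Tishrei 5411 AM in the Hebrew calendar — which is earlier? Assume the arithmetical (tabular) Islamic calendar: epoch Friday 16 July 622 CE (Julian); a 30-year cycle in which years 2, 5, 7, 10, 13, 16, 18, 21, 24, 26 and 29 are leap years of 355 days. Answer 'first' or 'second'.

second

First date → JDN 2324012; second date → JDN 2323979.
JDN 2323979 < JDN 2324012, so the second date is earlier.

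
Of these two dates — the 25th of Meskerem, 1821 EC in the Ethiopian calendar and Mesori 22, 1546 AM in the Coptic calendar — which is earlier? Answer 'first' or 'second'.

Converting both to JDN: 2389000 vs 2389692; the smaller is the first.

first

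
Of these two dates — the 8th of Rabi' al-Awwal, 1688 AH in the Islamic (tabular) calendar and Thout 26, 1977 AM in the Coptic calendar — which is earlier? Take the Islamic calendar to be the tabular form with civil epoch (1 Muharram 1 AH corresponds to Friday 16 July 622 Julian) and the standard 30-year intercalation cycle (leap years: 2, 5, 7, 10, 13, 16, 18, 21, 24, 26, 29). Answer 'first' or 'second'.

First date → JDN 2546323; second date → JDN 2546789.
JDN 2546323 < JDN 2546789, so the first date is earlier.

first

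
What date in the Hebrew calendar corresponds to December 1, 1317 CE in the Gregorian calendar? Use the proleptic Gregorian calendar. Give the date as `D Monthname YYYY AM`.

Julian Day Number of the source date = 2202419.
Converting JDN 2202419 to the Hebrew calendar gives 18 Kislev 5078 AM.

18 Kislev 5078 AM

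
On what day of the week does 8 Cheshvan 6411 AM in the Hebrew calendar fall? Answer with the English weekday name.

This is JDN 2689251 (26 October 2650 Gregorian).
JDN 2689251 mod 7 = 5, and JDN 0 was a Monday, so this is a Saturday.

Saturday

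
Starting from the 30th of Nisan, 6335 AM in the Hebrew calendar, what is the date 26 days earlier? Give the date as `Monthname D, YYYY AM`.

Nisan 4, 6335 AM

Counting 26 days back from JDN 2661691 reaches JDN 2661665, which is Nisan 4, 6335 AM.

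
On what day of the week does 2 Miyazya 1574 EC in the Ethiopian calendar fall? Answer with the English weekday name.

In the Gregorian calendar this is 7 April 1582 (JDN 2298970).
JDN 2298970 mod 7 = 2, and JDN 0 was a Monday, so this is a Wednesday.

Wednesday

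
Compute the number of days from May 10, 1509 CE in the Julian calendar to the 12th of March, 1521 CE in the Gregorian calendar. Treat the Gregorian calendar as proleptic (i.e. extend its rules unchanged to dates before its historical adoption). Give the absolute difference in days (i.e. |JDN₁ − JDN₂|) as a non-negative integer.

4314

First date → JDN 2272350; second date → JDN 2276664.
The interval is |2272350 − 2276664| = 4314 days.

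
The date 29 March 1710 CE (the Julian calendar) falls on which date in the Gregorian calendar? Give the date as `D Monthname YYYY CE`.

9 April 1710 CE

For dates in this range the Gregorian date is 11 days ahead of the Julian.
29 March 1710 Julian + 11 days → 9 April 1710 Gregorian.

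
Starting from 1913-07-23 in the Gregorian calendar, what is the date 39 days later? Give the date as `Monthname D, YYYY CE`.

August 31, 1913 CE

The starting date is JDN 2419972; 2419972 + 39 = 2420011.
JDN 2420011 corresponds to August 31, 1913 CE.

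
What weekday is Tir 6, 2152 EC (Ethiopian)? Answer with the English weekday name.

Wednesday

Equivalently 16 January 2160 Gregorian, JDN 2509999.
2509999 ≡ 2 (mod 7); counting from Monday = 0 gives Wednesday.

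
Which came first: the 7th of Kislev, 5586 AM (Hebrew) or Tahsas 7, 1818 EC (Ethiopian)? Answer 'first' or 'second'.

Converting both to JDN: 2387948 vs 2387976; the smaller is the first.

first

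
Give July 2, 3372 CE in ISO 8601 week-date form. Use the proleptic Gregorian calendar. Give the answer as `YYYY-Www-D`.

The weekday is Thursday (ISO weekday 4).
That Thursday belongs to ISO week 27 of ISO year 3372.

3372-W27-4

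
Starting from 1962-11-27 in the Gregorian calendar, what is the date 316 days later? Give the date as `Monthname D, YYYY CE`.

October 9, 1963 CE

The starting date is JDN 2437996; 2437996 + 316 = 2438312.
JDN 2438312 corresponds to October 9, 1963 CE.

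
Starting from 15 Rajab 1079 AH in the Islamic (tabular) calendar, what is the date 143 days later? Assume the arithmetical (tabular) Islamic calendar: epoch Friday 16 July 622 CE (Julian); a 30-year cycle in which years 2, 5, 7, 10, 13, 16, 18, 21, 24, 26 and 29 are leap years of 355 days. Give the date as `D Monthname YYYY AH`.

Counting 143 days forward from JDN 2330638 reaches JDN 2330781, which is 10 Dhu al-Hijjah 1079 AH.

10 Dhu al-Hijjah 1079 AH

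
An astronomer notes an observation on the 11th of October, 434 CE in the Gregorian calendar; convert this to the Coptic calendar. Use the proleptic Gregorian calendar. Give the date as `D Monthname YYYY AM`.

13 Paopi 151 AM

Julian Day Number of the source date = 1879859.
Converting JDN 1879859 to the Coptic calendar gives 13 Paopi 151 AM.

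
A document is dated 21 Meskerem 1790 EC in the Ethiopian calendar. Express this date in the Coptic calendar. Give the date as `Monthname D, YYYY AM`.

Thout 21, 1514 AM

The source date corresponds to 29 September 1797 in the Gregorian calendar (JDN 2377673).
That day falls on 21 Thout 1514 AM in the Coptic calendar.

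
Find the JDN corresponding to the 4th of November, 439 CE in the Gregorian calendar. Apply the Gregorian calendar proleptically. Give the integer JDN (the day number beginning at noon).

1881709

JDN 2451545 is 1 January 2000 CE (Gregorian); the target day is −569836 days from there, so JDN = 1881709.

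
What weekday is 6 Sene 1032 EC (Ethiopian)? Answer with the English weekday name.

Equivalently 6 June 1040 Gregorian, JDN 2101069.
Since JDN mod 7 = 5 (0 = Monday), the day is Saturday.

Saturday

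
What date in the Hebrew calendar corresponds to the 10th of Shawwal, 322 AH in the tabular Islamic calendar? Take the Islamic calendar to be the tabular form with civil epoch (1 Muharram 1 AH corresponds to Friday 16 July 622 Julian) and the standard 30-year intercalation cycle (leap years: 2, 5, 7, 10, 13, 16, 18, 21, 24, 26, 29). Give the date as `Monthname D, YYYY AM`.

Tishrei 11, 4695 AM

Both dates share Julian Day Number 2062467; in the Hebrew calendar that is 11 Tishrei 4695 AM.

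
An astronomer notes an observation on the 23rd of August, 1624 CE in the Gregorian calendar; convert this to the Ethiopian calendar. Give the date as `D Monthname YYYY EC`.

Both dates share Julian Day Number 2314449; in the Ethiopian calendar that is 20 Nehase 1616 EC.

20 Nehase 1616 EC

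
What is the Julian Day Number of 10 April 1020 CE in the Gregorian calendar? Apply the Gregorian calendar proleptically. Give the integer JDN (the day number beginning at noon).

2093707

JDN 2451545 is 1 January 2000 CE (Gregorian); the target day is −357838 days from there, so JDN = 2093707.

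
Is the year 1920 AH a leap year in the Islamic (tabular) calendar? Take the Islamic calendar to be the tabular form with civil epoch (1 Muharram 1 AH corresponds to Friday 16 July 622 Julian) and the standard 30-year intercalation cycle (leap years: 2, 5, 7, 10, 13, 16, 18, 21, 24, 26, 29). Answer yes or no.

Year 1920 AH is year 30 of its 30-year cycle; leap positions are 2, 5, 7, 10, 13, 16, 18, 21, 24, 26, 29, so it is a common year (354 days).

no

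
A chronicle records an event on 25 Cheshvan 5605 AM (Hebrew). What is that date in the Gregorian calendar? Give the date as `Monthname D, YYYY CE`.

Julian Day Number of the source date = 2394878.
Converting JDN 2394878 to the Gregorian calendar gives 7 November 1844 CE.

November 7, 1844 CE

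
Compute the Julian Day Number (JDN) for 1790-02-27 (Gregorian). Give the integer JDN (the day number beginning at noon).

2374902

JDN 2451545 is 1 January 2000 CE (Gregorian); the target day is −76643 days from there, so JDN = 2374902.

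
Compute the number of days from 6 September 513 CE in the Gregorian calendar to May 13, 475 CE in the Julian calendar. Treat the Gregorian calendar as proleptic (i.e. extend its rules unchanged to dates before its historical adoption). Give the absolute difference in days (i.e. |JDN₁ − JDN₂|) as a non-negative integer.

JDN of the first date = 1908678.
JDN of the second date = 1894684.
|1894684 − 1908678| = 13994.

13994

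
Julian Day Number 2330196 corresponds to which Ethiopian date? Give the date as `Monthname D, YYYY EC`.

Meskerem 26, 1660 EC

JDN 2330196 is 4 October 1667 in the Gregorian calendar.
In the Ethiopian calendar that day is Meskerem 26, 1660 EC.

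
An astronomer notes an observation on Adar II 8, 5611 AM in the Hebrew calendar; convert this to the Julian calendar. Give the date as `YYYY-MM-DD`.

1851-02-28

Julian Day Number of the source date = 2397194.
Converting JDN 2397194 to the Julian calendar gives 28 February 1851 CE.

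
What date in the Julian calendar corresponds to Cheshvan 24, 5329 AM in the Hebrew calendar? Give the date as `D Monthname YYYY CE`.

15 November 1568 CE

Julian Day Number of the source date = 2294089.
Converting JDN 2294089 to the Julian calendar gives 15 November 1568 CE.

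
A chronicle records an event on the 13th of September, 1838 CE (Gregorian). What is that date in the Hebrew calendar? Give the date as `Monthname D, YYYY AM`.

Both dates share Julian Day Number 2392631; in the Hebrew calendar that is 23 Elul 5598 AM.

Elul 23, 5598 AM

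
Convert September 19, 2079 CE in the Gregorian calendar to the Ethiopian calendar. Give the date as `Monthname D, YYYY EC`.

Meskerem 8, 2072 EC

Julian Day Number of the source date = 2480661.
Converting JDN 2480661 to the Ethiopian calendar gives 8 Meskerem 2072 EC.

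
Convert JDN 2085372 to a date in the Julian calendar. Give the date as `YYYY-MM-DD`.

JDN 2085372 is 14 June 997 in the proleptic Gregorian calendar.
In the Julian calendar that day is 0997-06-09.

0997-06-09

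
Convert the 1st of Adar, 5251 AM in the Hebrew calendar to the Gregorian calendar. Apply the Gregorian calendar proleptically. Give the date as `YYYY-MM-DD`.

1491-02-20

Julian Day Number of the source date = 2265687.
Converting JDN 2265687 to the Gregorian calendar gives 20 February 1491 CE.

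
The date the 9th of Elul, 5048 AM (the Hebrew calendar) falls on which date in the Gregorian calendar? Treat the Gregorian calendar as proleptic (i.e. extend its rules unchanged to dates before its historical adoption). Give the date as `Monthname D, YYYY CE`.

Both dates share Julian Day Number 2191721; in the Gregorian calendar that is 16 August 1288 CE.

August 16, 1288 CE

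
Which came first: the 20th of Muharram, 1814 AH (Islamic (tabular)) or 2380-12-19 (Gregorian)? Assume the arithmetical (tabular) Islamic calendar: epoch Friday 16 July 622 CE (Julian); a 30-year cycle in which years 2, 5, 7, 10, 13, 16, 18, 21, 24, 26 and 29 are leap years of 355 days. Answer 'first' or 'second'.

second

Converting both to JDN: 2590926 vs 2590690; the smaller is the second.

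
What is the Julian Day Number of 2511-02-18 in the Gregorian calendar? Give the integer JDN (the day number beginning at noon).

JDN 2299161 is 15 October 1582 CE (Gregorian); the target day is +339071 days from there, so JDN = 2638232.

2638232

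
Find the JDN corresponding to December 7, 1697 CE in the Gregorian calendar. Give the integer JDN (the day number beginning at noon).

JDN 2451545 is 1 January 2000 CE (Gregorian); the target day is −110327 days from there, so JDN = 2341218.

2341218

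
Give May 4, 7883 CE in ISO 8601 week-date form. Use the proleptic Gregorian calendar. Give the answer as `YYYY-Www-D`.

The weekday is Friday (ISO weekday 5).
That Friday belongs to ISO week 18 of ISO year 7883.

7883-W18-5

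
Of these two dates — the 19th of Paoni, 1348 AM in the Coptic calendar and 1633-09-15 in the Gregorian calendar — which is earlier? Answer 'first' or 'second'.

first

Converting both to JDN: 2317310 vs 2317759; the smaller is the first.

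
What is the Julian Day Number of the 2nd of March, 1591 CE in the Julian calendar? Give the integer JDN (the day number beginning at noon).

2302231

In the Gregorian calendar the same day is 12 March 1591.
JDN 2451545 is 1 January 2000 CE (Gregorian); the target day is −149314 days from there, so JDN = 2302231.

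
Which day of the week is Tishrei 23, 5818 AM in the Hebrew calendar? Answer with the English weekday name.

In the Gregorian calendar this is 21 October 2057 (JDN 2472658).
JDN 2472658 mod 7 = 6, and JDN 0 was a Monday, so this is a Sunday.

Sunday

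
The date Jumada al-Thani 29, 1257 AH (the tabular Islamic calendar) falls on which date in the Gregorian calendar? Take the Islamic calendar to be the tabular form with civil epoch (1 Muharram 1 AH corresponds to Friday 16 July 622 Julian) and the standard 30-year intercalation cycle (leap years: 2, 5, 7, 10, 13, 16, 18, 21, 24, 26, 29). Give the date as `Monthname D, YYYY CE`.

August 18, 1841 CE

Julian Day Number of the source date = 2393701.
Converting JDN 2393701 to the Gregorian calendar gives 18 August 1841 CE.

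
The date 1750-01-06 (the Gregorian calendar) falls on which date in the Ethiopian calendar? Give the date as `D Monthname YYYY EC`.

Both dates share Julian Day Number 2360240; in the Ethiopian calendar that is 30 Tahsas 1742 EC.

30 Tahsas 1742 EC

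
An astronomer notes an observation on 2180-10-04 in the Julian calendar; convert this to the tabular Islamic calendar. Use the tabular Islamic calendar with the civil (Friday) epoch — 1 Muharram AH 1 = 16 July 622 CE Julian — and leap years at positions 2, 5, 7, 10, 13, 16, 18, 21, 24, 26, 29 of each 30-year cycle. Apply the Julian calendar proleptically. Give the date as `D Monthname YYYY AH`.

Julian Day Number of the source date = 2517580.
Converting JDN 2517580 to the tabular Islamic calendar gives 28 Muharram 1607 AH.

28 Muharram 1607 AH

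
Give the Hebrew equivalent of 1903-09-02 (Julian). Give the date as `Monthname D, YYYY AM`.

Elul 23, 5663 AM

The source date corresponds to 15 September 1903 in the Gregorian calendar (JDN 2416373).
That day falls on 23 Elul 5663 AM in the Hebrew calendar.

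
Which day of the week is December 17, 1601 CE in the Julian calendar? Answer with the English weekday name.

Equivalently 27 December 1601 Gregorian, JDN 2306174.
2306174 ≡ 3 (mod 7); counting from Monday = 0 gives Thursday.

Thursday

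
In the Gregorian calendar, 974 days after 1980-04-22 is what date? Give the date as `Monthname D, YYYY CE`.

Counting 974 days forward from JDN 2444352 reaches JDN 2445326, which is December 22, 1982 CE.

December 22, 1982 CE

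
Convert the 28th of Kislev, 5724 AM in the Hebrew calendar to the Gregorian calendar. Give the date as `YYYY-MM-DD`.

1963-12-14

Both dates share Julian Day Number 2438378; in the Gregorian calendar that is 14 December 1963 CE.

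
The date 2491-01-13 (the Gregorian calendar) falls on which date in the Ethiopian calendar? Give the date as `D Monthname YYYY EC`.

Both dates share Julian Day Number 2630892; in the Ethiopian calendar that is 2 Tir 2483 EC.

2 Tir 2483 EC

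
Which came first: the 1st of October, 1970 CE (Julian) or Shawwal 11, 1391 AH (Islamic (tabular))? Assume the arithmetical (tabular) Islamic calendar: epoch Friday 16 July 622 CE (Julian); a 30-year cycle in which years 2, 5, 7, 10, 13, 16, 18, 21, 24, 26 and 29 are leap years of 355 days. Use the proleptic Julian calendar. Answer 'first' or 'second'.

first

Converting both to JDN: 2440874 vs 2441286; the smaller is the first.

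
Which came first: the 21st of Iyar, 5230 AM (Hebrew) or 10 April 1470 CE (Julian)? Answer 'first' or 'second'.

second

The two dates have Julian Day Numbers 2258087 and 2258075 respectively.
Since 2258075 < 2258087, the second date comes first.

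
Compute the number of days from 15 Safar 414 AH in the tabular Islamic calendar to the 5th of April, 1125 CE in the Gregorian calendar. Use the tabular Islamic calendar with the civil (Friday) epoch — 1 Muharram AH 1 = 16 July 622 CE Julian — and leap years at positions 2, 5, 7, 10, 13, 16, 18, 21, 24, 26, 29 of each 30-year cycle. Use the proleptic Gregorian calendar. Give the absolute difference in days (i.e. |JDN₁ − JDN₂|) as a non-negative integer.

First date → JDN 2094837; second date → JDN 2132052.
The interval is |2094837 − 2132052| = 37215 days.

37215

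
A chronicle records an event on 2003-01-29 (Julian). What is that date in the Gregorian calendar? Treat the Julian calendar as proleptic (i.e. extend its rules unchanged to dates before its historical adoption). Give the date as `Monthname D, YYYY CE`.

February 11, 2003 CE

The Julian–Gregorian offset here is 13 days (Julian trailing).
29 January 2003 Julian + 13 days → 11 February 2003 Gregorian.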